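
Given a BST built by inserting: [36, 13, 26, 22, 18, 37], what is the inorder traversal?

Tree insertion order: [36, 13, 26, 22, 18, 37]
Tree (level-order array): [36, 13, 37, None, 26, None, None, 22, None, 18]
Inorder traversal: [13, 18, 22, 26, 36, 37]


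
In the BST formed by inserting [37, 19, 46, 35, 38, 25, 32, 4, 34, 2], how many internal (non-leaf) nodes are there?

Tree built from: [37, 19, 46, 35, 38, 25, 32, 4, 34, 2]
Tree (level-order array): [37, 19, 46, 4, 35, 38, None, 2, None, 25, None, None, None, None, None, None, 32, None, 34]
Rule: An internal node has at least one child.
Per-node child counts:
  node 37: 2 child(ren)
  node 19: 2 child(ren)
  node 4: 1 child(ren)
  node 2: 0 child(ren)
  node 35: 1 child(ren)
  node 25: 1 child(ren)
  node 32: 1 child(ren)
  node 34: 0 child(ren)
  node 46: 1 child(ren)
  node 38: 0 child(ren)
Matching nodes: [37, 19, 4, 35, 25, 32, 46]
Count of internal (non-leaf) nodes: 7


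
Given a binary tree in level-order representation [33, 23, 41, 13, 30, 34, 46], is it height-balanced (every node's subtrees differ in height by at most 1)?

Tree (level-order array): [33, 23, 41, 13, 30, 34, 46]
Definition: a tree is height-balanced if, at every node, |h(left) - h(right)| <= 1 (empty subtree has height -1).
Bottom-up per-node check:
  node 13: h_left=-1, h_right=-1, diff=0 [OK], height=0
  node 30: h_left=-1, h_right=-1, diff=0 [OK], height=0
  node 23: h_left=0, h_right=0, diff=0 [OK], height=1
  node 34: h_left=-1, h_right=-1, diff=0 [OK], height=0
  node 46: h_left=-1, h_right=-1, diff=0 [OK], height=0
  node 41: h_left=0, h_right=0, diff=0 [OK], height=1
  node 33: h_left=1, h_right=1, diff=0 [OK], height=2
All nodes satisfy the balance condition.
Result: Balanced


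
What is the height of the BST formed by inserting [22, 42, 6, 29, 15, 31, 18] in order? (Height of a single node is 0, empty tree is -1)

Insertion order: [22, 42, 6, 29, 15, 31, 18]
Tree (level-order array): [22, 6, 42, None, 15, 29, None, None, 18, None, 31]
Compute height bottom-up (empty subtree = -1):
  height(18) = 1 + max(-1, -1) = 0
  height(15) = 1 + max(-1, 0) = 1
  height(6) = 1 + max(-1, 1) = 2
  height(31) = 1 + max(-1, -1) = 0
  height(29) = 1 + max(-1, 0) = 1
  height(42) = 1 + max(1, -1) = 2
  height(22) = 1 + max(2, 2) = 3
Height = 3


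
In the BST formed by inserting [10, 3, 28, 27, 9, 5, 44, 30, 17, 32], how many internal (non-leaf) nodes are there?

Tree built from: [10, 3, 28, 27, 9, 5, 44, 30, 17, 32]
Tree (level-order array): [10, 3, 28, None, 9, 27, 44, 5, None, 17, None, 30, None, None, None, None, None, None, 32]
Rule: An internal node has at least one child.
Per-node child counts:
  node 10: 2 child(ren)
  node 3: 1 child(ren)
  node 9: 1 child(ren)
  node 5: 0 child(ren)
  node 28: 2 child(ren)
  node 27: 1 child(ren)
  node 17: 0 child(ren)
  node 44: 1 child(ren)
  node 30: 1 child(ren)
  node 32: 0 child(ren)
Matching nodes: [10, 3, 9, 28, 27, 44, 30]
Count of internal (non-leaf) nodes: 7


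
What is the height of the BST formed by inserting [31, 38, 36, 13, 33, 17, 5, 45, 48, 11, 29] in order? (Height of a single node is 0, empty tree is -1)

Insertion order: [31, 38, 36, 13, 33, 17, 5, 45, 48, 11, 29]
Tree (level-order array): [31, 13, 38, 5, 17, 36, 45, None, 11, None, 29, 33, None, None, 48]
Compute height bottom-up (empty subtree = -1):
  height(11) = 1 + max(-1, -1) = 0
  height(5) = 1 + max(-1, 0) = 1
  height(29) = 1 + max(-1, -1) = 0
  height(17) = 1 + max(-1, 0) = 1
  height(13) = 1 + max(1, 1) = 2
  height(33) = 1 + max(-1, -1) = 0
  height(36) = 1 + max(0, -1) = 1
  height(48) = 1 + max(-1, -1) = 0
  height(45) = 1 + max(-1, 0) = 1
  height(38) = 1 + max(1, 1) = 2
  height(31) = 1 + max(2, 2) = 3
Height = 3


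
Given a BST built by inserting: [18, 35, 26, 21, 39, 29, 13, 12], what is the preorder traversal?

Tree insertion order: [18, 35, 26, 21, 39, 29, 13, 12]
Tree (level-order array): [18, 13, 35, 12, None, 26, 39, None, None, 21, 29]
Preorder traversal: [18, 13, 12, 35, 26, 21, 29, 39]


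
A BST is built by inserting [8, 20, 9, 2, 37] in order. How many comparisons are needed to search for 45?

Search path for 45: 8 -> 20 -> 37
Found: False
Comparisons: 3


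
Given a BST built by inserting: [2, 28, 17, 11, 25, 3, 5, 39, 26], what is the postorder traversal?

Tree insertion order: [2, 28, 17, 11, 25, 3, 5, 39, 26]
Tree (level-order array): [2, None, 28, 17, 39, 11, 25, None, None, 3, None, None, 26, None, 5]
Postorder traversal: [5, 3, 11, 26, 25, 17, 39, 28, 2]


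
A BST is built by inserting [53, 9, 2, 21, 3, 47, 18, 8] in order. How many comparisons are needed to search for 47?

Search path for 47: 53 -> 9 -> 21 -> 47
Found: True
Comparisons: 4


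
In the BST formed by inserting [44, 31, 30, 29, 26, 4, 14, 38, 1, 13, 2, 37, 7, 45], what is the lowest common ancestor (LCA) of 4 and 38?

Tree insertion order: [44, 31, 30, 29, 26, 4, 14, 38, 1, 13, 2, 37, 7, 45]
Tree (level-order array): [44, 31, 45, 30, 38, None, None, 29, None, 37, None, 26, None, None, None, 4, None, 1, 14, None, 2, 13, None, None, None, 7]
In a BST, the LCA of p=4, q=38 is the first node v on the
root-to-leaf path with p <= v <= q (go left if both < v, right if both > v).
Walk from root:
  at 44: both 4 and 38 < 44, go left
  at 31: 4 <= 31 <= 38, this is the LCA
LCA = 31


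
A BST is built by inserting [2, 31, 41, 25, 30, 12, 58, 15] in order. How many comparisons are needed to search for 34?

Search path for 34: 2 -> 31 -> 41
Found: False
Comparisons: 3


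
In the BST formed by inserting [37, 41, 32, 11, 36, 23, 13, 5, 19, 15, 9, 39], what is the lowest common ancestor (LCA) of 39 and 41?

Tree insertion order: [37, 41, 32, 11, 36, 23, 13, 5, 19, 15, 9, 39]
Tree (level-order array): [37, 32, 41, 11, 36, 39, None, 5, 23, None, None, None, None, None, 9, 13, None, None, None, None, 19, 15]
In a BST, the LCA of p=39, q=41 is the first node v on the
root-to-leaf path with p <= v <= q (go left if both < v, right if both > v).
Walk from root:
  at 37: both 39 and 41 > 37, go right
  at 41: 39 <= 41 <= 41, this is the LCA
LCA = 41


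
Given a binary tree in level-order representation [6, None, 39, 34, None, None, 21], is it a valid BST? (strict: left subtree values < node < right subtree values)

Level-order array: [6, None, 39, 34, None, None, 21]
Validate using subtree bounds (lo, hi): at each node, require lo < value < hi,
then recurse left with hi=value and right with lo=value.
Preorder trace (stopping at first violation):
  at node 6 with bounds (-inf, +inf): OK
  at node 39 with bounds (6, +inf): OK
  at node 34 with bounds (6, 39): OK
  at node 21 with bounds (34, 39): VIOLATION
Node 21 violates its bound: not (34 < 21 < 39).
Result: Not a valid BST


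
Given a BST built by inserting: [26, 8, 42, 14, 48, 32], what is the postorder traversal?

Tree insertion order: [26, 8, 42, 14, 48, 32]
Tree (level-order array): [26, 8, 42, None, 14, 32, 48]
Postorder traversal: [14, 8, 32, 48, 42, 26]


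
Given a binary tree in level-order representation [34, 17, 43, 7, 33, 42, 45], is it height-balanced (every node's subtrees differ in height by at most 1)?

Tree (level-order array): [34, 17, 43, 7, 33, 42, 45]
Definition: a tree is height-balanced if, at every node, |h(left) - h(right)| <= 1 (empty subtree has height -1).
Bottom-up per-node check:
  node 7: h_left=-1, h_right=-1, diff=0 [OK], height=0
  node 33: h_left=-1, h_right=-1, diff=0 [OK], height=0
  node 17: h_left=0, h_right=0, diff=0 [OK], height=1
  node 42: h_left=-1, h_right=-1, diff=0 [OK], height=0
  node 45: h_left=-1, h_right=-1, diff=0 [OK], height=0
  node 43: h_left=0, h_right=0, diff=0 [OK], height=1
  node 34: h_left=1, h_right=1, diff=0 [OK], height=2
All nodes satisfy the balance condition.
Result: Balanced


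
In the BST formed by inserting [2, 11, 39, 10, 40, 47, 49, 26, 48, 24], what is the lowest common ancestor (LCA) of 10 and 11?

Tree insertion order: [2, 11, 39, 10, 40, 47, 49, 26, 48, 24]
Tree (level-order array): [2, None, 11, 10, 39, None, None, 26, 40, 24, None, None, 47, None, None, None, 49, 48]
In a BST, the LCA of p=10, q=11 is the first node v on the
root-to-leaf path with p <= v <= q (go left if both < v, right if both > v).
Walk from root:
  at 2: both 10 and 11 > 2, go right
  at 11: 10 <= 11 <= 11, this is the LCA
LCA = 11


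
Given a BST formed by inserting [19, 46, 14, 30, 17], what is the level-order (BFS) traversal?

Tree insertion order: [19, 46, 14, 30, 17]
Tree (level-order array): [19, 14, 46, None, 17, 30]
BFS from the root, enqueuing left then right child of each popped node:
  queue [19] -> pop 19, enqueue [14, 46], visited so far: [19]
  queue [14, 46] -> pop 14, enqueue [17], visited so far: [19, 14]
  queue [46, 17] -> pop 46, enqueue [30], visited so far: [19, 14, 46]
  queue [17, 30] -> pop 17, enqueue [none], visited so far: [19, 14, 46, 17]
  queue [30] -> pop 30, enqueue [none], visited so far: [19, 14, 46, 17, 30]
Result: [19, 14, 46, 17, 30]


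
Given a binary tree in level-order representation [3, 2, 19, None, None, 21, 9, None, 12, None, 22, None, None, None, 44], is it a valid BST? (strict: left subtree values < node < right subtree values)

Level-order array: [3, 2, 19, None, None, 21, 9, None, 12, None, 22, None, None, None, 44]
Validate using subtree bounds (lo, hi): at each node, require lo < value < hi,
then recurse left with hi=value and right with lo=value.
Preorder trace (stopping at first violation):
  at node 3 with bounds (-inf, +inf): OK
  at node 2 with bounds (-inf, 3): OK
  at node 19 with bounds (3, +inf): OK
  at node 21 with bounds (3, 19): VIOLATION
Node 21 violates its bound: not (3 < 21 < 19).
Result: Not a valid BST


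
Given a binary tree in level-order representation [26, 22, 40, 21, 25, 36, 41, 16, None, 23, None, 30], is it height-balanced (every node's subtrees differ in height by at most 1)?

Tree (level-order array): [26, 22, 40, 21, 25, 36, 41, 16, None, 23, None, 30]
Definition: a tree is height-balanced if, at every node, |h(left) - h(right)| <= 1 (empty subtree has height -1).
Bottom-up per-node check:
  node 16: h_left=-1, h_right=-1, diff=0 [OK], height=0
  node 21: h_left=0, h_right=-1, diff=1 [OK], height=1
  node 23: h_left=-1, h_right=-1, diff=0 [OK], height=0
  node 25: h_left=0, h_right=-1, diff=1 [OK], height=1
  node 22: h_left=1, h_right=1, diff=0 [OK], height=2
  node 30: h_left=-1, h_right=-1, diff=0 [OK], height=0
  node 36: h_left=0, h_right=-1, diff=1 [OK], height=1
  node 41: h_left=-1, h_right=-1, diff=0 [OK], height=0
  node 40: h_left=1, h_right=0, diff=1 [OK], height=2
  node 26: h_left=2, h_right=2, diff=0 [OK], height=3
All nodes satisfy the balance condition.
Result: Balanced


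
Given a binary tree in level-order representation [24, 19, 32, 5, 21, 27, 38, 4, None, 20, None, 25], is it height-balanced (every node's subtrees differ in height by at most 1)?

Tree (level-order array): [24, 19, 32, 5, 21, 27, 38, 4, None, 20, None, 25]
Definition: a tree is height-balanced if, at every node, |h(left) - h(right)| <= 1 (empty subtree has height -1).
Bottom-up per-node check:
  node 4: h_left=-1, h_right=-1, diff=0 [OK], height=0
  node 5: h_left=0, h_right=-1, diff=1 [OK], height=1
  node 20: h_left=-1, h_right=-1, diff=0 [OK], height=0
  node 21: h_left=0, h_right=-1, diff=1 [OK], height=1
  node 19: h_left=1, h_right=1, diff=0 [OK], height=2
  node 25: h_left=-1, h_right=-1, diff=0 [OK], height=0
  node 27: h_left=0, h_right=-1, diff=1 [OK], height=1
  node 38: h_left=-1, h_right=-1, diff=0 [OK], height=0
  node 32: h_left=1, h_right=0, diff=1 [OK], height=2
  node 24: h_left=2, h_right=2, diff=0 [OK], height=3
All nodes satisfy the balance condition.
Result: Balanced


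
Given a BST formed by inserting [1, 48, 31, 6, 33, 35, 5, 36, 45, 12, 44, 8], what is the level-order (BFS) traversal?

Tree insertion order: [1, 48, 31, 6, 33, 35, 5, 36, 45, 12, 44, 8]
Tree (level-order array): [1, None, 48, 31, None, 6, 33, 5, 12, None, 35, None, None, 8, None, None, 36, None, None, None, 45, 44]
BFS from the root, enqueuing left then right child of each popped node:
  queue [1] -> pop 1, enqueue [48], visited so far: [1]
  queue [48] -> pop 48, enqueue [31], visited so far: [1, 48]
  queue [31] -> pop 31, enqueue [6, 33], visited so far: [1, 48, 31]
  queue [6, 33] -> pop 6, enqueue [5, 12], visited so far: [1, 48, 31, 6]
  queue [33, 5, 12] -> pop 33, enqueue [35], visited so far: [1, 48, 31, 6, 33]
  queue [5, 12, 35] -> pop 5, enqueue [none], visited so far: [1, 48, 31, 6, 33, 5]
  queue [12, 35] -> pop 12, enqueue [8], visited so far: [1, 48, 31, 6, 33, 5, 12]
  queue [35, 8] -> pop 35, enqueue [36], visited so far: [1, 48, 31, 6, 33, 5, 12, 35]
  queue [8, 36] -> pop 8, enqueue [none], visited so far: [1, 48, 31, 6, 33, 5, 12, 35, 8]
  queue [36] -> pop 36, enqueue [45], visited so far: [1, 48, 31, 6, 33, 5, 12, 35, 8, 36]
  queue [45] -> pop 45, enqueue [44], visited so far: [1, 48, 31, 6, 33, 5, 12, 35, 8, 36, 45]
  queue [44] -> pop 44, enqueue [none], visited so far: [1, 48, 31, 6, 33, 5, 12, 35, 8, 36, 45, 44]
Result: [1, 48, 31, 6, 33, 5, 12, 35, 8, 36, 45, 44]


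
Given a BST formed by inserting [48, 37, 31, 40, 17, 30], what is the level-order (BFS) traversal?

Tree insertion order: [48, 37, 31, 40, 17, 30]
Tree (level-order array): [48, 37, None, 31, 40, 17, None, None, None, None, 30]
BFS from the root, enqueuing left then right child of each popped node:
  queue [48] -> pop 48, enqueue [37], visited so far: [48]
  queue [37] -> pop 37, enqueue [31, 40], visited so far: [48, 37]
  queue [31, 40] -> pop 31, enqueue [17], visited so far: [48, 37, 31]
  queue [40, 17] -> pop 40, enqueue [none], visited so far: [48, 37, 31, 40]
  queue [17] -> pop 17, enqueue [30], visited so far: [48, 37, 31, 40, 17]
  queue [30] -> pop 30, enqueue [none], visited so far: [48, 37, 31, 40, 17, 30]
Result: [48, 37, 31, 40, 17, 30]


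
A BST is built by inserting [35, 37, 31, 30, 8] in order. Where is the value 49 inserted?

Starting tree (level order): [35, 31, 37, 30, None, None, None, 8]
Insertion path: 35 -> 37
Result: insert 49 as right child of 37
Final tree (level order): [35, 31, 37, 30, None, None, 49, 8]


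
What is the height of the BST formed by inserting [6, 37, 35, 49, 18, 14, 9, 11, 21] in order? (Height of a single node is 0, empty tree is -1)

Insertion order: [6, 37, 35, 49, 18, 14, 9, 11, 21]
Tree (level-order array): [6, None, 37, 35, 49, 18, None, None, None, 14, 21, 9, None, None, None, None, 11]
Compute height bottom-up (empty subtree = -1):
  height(11) = 1 + max(-1, -1) = 0
  height(9) = 1 + max(-1, 0) = 1
  height(14) = 1 + max(1, -1) = 2
  height(21) = 1 + max(-1, -1) = 0
  height(18) = 1 + max(2, 0) = 3
  height(35) = 1 + max(3, -1) = 4
  height(49) = 1 + max(-1, -1) = 0
  height(37) = 1 + max(4, 0) = 5
  height(6) = 1 + max(-1, 5) = 6
Height = 6


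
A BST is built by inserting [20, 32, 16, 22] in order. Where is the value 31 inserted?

Starting tree (level order): [20, 16, 32, None, None, 22]
Insertion path: 20 -> 32 -> 22
Result: insert 31 as right child of 22
Final tree (level order): [20, 16, 32, None, None, 22, None, None, 31]


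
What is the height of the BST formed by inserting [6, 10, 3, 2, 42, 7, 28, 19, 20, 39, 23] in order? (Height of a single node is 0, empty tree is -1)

Insertion order: [6, 10, 3, 2, 42, 7, 28, 19, 20, 39, 23]
Tree (level-order array): [6, 3, 10, 2, None, 7, 42, None, None, None, None, 28, None, 19, 39, None, 20, None, None, None, 23]
Compute height bottom-up (empty subtree = -1):
  height(2) = 1 + max(-1, -1) = 0
  height(3) = 1 + max(0, -1) = 1
  height(7) = 1 + max(-1, -1) = 0
  height(23) = 1 + max(-1, -1) = 0
  height(20) = 1 + max(-1, 0) = 1
  height(19) = 1 + max(-1, 1) = 2
  height(39) = 1 + max(-1, -1) = 0
  height(28) = 1 + max(2, 0) = 3
  height(42) = 1 + max(3, -1) = 4
  height(10) = 1 + max(0, 4) = 5
  height(6) = 1 + max(1, 5) = 6
Height = 6


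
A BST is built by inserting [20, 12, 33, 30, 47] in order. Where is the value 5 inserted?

Starting tree (level order): [20, 12, 33, None, None, 30, 47]
Insertion path: 20 -> 12
Result: insert 5 as left child of 12
Final tree (level order): [20, 12, 33, 5, None, 30, 47]


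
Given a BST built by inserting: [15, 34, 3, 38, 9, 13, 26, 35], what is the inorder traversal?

Tree insertion order: [15, 34, 3, 38, 9, 13, 26, 35]
Tree (level-order array): [15, 3, 34, None, 9, 26, 38, None, 13, None, None, 35]
Inorder traversal: [3, 9, 13, 15, 26, 34, 35, 38]


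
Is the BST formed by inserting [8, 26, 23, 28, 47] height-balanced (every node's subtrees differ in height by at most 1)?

Tree (level-order array): [8, None, 26, 23, 28, None, None, None, 47]
Definition: a tree is height-balanced if, at every node, |h(left) - h(right)| <= 1 (empty subtree has height -1).
Bottom-up per-node check:
  node 23: h_left=-1, h_right=-1, diff=0 [OK], height=0
  node 47: h_left=-1, h_right=-1, diff=0 [OK], height=0
  node 28: h_left=-1, h_right=0, diff=1 [OK], height=1
  node 26: h_left=0, h_right=1, diff=1 [OK], height=2
  node 8: h_left=-1, h_right=2, diff=3 [FAIL (|-1-2|=3 > 1)], height=3
Node 8 violates the condition: |-1 - 2| = 3 > 1.
Result: Not balanced


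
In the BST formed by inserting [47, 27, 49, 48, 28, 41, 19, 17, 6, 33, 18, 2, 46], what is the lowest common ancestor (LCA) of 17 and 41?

Tree insertion order: [47, 27, 49, 48, 28, 41, 19, 17, 6, 33, 18, 2, 46]
Tree (level-order array): [47, 27, 49, 19, 28, 48, None, 17, None, None, 41, None, None, 6, 18, 33, 46, 2]
In a BST, the LCA of p=17, q=41 is the first node v on the
root-to-leaf path with p <= v <= q (go left if both < v, right if both > v).
Walk from root:
  at 47: both 17 and 41 < 47, go left
  at 27: 17 <= 27 <= 41, this is the LCA
LCA = 27


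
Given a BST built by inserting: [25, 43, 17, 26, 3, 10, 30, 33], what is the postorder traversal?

Tree insertion order: [25, 43, 17, 26, 3, 10, 30, 33]
Tree (level-order array): [25, 17, 43, 3, None, 26, None, None, 10, None, 30, None, None, None, 33]
Postorder traversal: [10, 3, 17, 33, 30, 26, 43, 25]


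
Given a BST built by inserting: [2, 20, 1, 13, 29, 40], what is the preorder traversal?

Tree insertion order: [2, 20, 1, 13, 29, 40]
Tree (level-order array): [2, 1, 20, None, None, 13, 29, None, None, None, 40]
Preorder traversal: [2, 1, 20, 13, 29, 40]


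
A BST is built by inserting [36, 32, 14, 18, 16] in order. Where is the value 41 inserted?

Starting tree (level order): [36, 32, None, 14, None, None, 18, 16]
Insertion path: 36
Result: insert 41 as right child of 36
Final tree (level order): [36, 32, 41, 14, None, None, None, None, 18, 16]


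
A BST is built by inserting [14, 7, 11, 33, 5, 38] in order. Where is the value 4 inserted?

Starting tree (level order): [14, 7, 33, 5, 11, None, 38]
Insertion path: 14 -> 7 -> 5
Result: insert 4 as left child of 5
Final tree (level order): [14, 7, 33, 5, 11, None, 38, 4]


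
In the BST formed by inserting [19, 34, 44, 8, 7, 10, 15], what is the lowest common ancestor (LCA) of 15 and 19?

Tree insertion order: [19, 34, 44, 8, 7, 10, 15]
Tree (level-order array): [19, 8, 34, 7, 10, None, 44, None, None, None, 15]
In a BST, the LCA of p=15, q=19 is the first node v on the
root-to-leaf path with p <= v <= q (go left if both < v, right if both > v).
Walk from root:
  at 19: 15 <= 19 <= 19, this is the LCA
LCA = 19


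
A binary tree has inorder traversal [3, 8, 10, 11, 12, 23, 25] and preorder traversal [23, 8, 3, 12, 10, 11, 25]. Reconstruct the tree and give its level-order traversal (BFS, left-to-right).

Inorder:  [3, 8, 10, 11, 12, 23, 25]
Preorder: [23, 8, 3, 12, 10, 11, 25]
Algorithm: preorder visits root first, so consume preorder in order;
for each root, split the current inorder slice at that value into
left-subtree inorder and right-subtree inorder, then recurse.
Recursive splits:
  root=23; inorder splits into left=[3, 8, 10, 11, 12], right=[25]
  root=8; inorder splits into left=[3], right=[10, 11, 12]
  root=3; inorder splits into left=[], right=[]
  root=12; inorder splits into left=[10, 11], right=[]
  root=10; inorder splits into left=[], right=[11]
  root=11; inorder splits into left=[], right=[]
  root=25; inorder splits into left=[], right=[]
Reconstructed level-order: [23, 8, 25, 3, 12, 10, 11]


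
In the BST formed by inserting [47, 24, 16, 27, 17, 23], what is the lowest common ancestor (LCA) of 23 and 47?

Tree insertion order: [47, 24, 16, 27, 17, 23]
Tree (level-order array): [47, 24, None, 16, 27, None, 17, None, None, None, 23]
In a BST, the LCA of p=23, q=47 is the first node v on the
root-to-leaf path with p <= v <= q (go left if both < v, right if both > v).
Walk from root:
  at 47: 23 <= 47 <= 47, this is the LCA
LCA = 47


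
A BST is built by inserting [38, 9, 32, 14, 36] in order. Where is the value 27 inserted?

Starting tree (level order): [38, 9, None, None, 32, 14, 36]
Insertion path: 38 -> 9 -> 32 -> 14
Result: insert 27 as right child of 14
Final tree (level order): [38, 9, None, None, 32, 14, 36, None, 27]


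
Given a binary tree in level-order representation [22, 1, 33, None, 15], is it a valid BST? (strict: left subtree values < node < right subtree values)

Level-order array: [22, 1, 33, None, 15]
Validate using subtree bounds (lo, hi): at each node, require lo < value < hi,
then recurse left with hi=value and right with lo=value.
Preorder trace (stopping at first violation):
  at node 22 with bounds (-inf, +inf): OK
  at node 1 with bounds (-inf, 22): OK
  at node 15 with bounds (1, 22): OK
  at node 33 with bounds (22, +inf): OK
No violation found at any node.
Result: Valid BST


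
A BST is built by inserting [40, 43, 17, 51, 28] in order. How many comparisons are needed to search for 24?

Search path for 24: 40 -> 17 -> 28
Found: False
Comparisons: 3


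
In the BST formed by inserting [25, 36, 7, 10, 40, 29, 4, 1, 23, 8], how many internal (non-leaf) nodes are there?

Tree built from: [25, 36, 7, 10, 40, 29, 4, 1, 23, 8]
Tree (level-order array): [25, 7, 36, 4, 10, 29, 40, 1, None, 8, 23]
Rule: An internal node has at least one child.
Per-node child counts:
  node 25: 2 child(ren)
  node 7: 2 child(ren)
  node 4: 1 child(ren)
  node 1: 0 child(ren)
  node 10: 2 child(ren)
  node 8: 0 child(ren)
  node 23: 0 child(ren)
  node 36: 2 child(ren)
  node 29: 0 child(ren)
  node 40: 0 child(ren)
Matching nodes: [25, 7, 4, 10, 36]
Count of internal (non-leaf) nodes: 5


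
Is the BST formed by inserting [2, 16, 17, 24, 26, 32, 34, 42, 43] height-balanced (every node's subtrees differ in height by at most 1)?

Tree (level-order array): [2, None, 16, None, 17, None, 24, None, 26, None, 32, None, 34, None, 42, None, 43]
Definition: a tree is height-balanced if, at every node, |h(left) - h(right)| <= 1 (empty subtree has height -1).
Bottom-up per-node check:
  node 43: h_left=-1, h_right=-1, diff=0 [OK], height=0
  node 42: h_left=-1, h_right=0, diff=1 [OK], height=1
  node 34: h_left=-1, h_right=1, diff=2 [FAIL (|-1-1|=2 > 1)], height=2
  node 32: h_left=-1, h_right=2, diff=3 [FAIL (|-1-2|=3 > 1)], height=3
  node 26: h_left=-1, h_right=3, diff=4 [FAIL (|-1-3|=4 > 1)], height=4
  node 24: h_left=-1, h_right=4, diff=5 [FAIL (|-1-4|=5 > 1)], height=5
  node 17: h_left=-1, h_right=5, diff=6 [FAIL (|-1-5|=6 > 1)], height=6
  node 16: h_left=-1, h_right=6, diff=7 [FAIL (|-1-6|=7 > 1)], height=7
  node 2: h_left=-1, h_right=7, diff=8 [FAIL (|-1-7|=8 > 1)], height=8
Node 34 violates the condition: |-1 - 1| = 2 > 1.
Result: Not balanced


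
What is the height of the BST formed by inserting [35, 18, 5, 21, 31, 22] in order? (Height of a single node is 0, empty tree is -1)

Insertion order: [35, 18, 5, 21, 31, 22]
Tree (level-order array): [35, 18, None, 5, 21, None, None, None, 31, 22]
Compute height bottom-up (empty subtree = -1):
  height(5) = 1 + max(-1, -1) = 0
  height(22) = 1 + max(-1, -1) = 0
  height(31) = 1 + max(0, -1) = 1
  height(21) = 1 + max(-1, 1) = 2
  height(18) = 1 + max(0, 2) = 3
  height(35) = 1 + max(3, -1) = 4
Height = 4


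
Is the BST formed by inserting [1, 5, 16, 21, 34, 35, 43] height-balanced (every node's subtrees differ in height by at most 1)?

Tree (level-order array): [1, None, 5, None, 16, None, 21, None, 34, None, 35, None, 43]
Definition: a tree is height-balanced if, at every node, |h(left) - h(right)| <= 1 (empty subtree has height -1).
Bottom-up per-node check:
  node 43: h_left=-1, h_right=-1, diff=0 [OK], height=0
  node 35: h_left=-1, h_right=0, diff=1 [OK], height=1
  node 34: h_left=-1, h_right=1, diff=2 [FAIL (|-1-1|=2 > 1)], height=2
  node 21: h_left=-1, h_right=2, diff=3 [FAIL (|-1-2|=3 > 1)], height=3
  node 16: h_left=-1, h_right=3, diff=4 [FAIL (|-1-3|=4 > 1)], height=4
  node 5: h_left=-1, h_right=4, diff=5 [FAIL (|-1-4|=5 > 1)], height=5
  node 1: h_left=-1, h_right=5, diff=6 [FAIL (|-1-5|=6 > 1)], height=6
Node 34 violates the condition: |-1 - 1| = 2 > 1.
Result: Not balanced


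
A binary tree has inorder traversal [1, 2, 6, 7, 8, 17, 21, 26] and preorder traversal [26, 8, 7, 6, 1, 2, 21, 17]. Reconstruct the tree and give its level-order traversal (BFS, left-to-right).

Inorder:  [1, 2, 6, 7, 8, 17, 21, 26]
Preorder: [26, 8, 7, 6, 1, 2, 21, 17]
Algorithm: preorder visits root first, so consume preorder in order;
for each root, split the current inorder slice at that value into
left-subtree inorder and right-subtree inorder, then recurse.
Recursive splits:
  root=26; inorder splits into left=[1, 2, 6, 7, 8, 17, 21], right=[]
  root=8; inorder splits into left=[1, 2, 6, 7], right=[17, 21]
  root=7; inorder splits into left=[1, 2, 6], right=[]
  root=6; inorder splits into left=[1, 2], right=[]
  root=1; inorder splits into left=[], right=[2]
  root=2; inorder splits into left=[], right=[]
  root=21; inorder splits into left=[17], right=[]
  root=17; inorder splits into left=[], right=[]
Reconstructed level-order: [26, 8, 7, 21, 6, 17, 1, 2]


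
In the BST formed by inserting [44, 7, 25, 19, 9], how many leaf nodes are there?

Tree built from: [44, 7, 25, 19, 9]
Tree (level-order array): [44, 7, None, None, 25, 19, None, 9]
Rule: A leaf has 0 children.
Per-node child counts:
  node 44: 1 child(ren)
  node 7: 1 child(ren)
  node 25: 1 child(ren)
  node 19: 1 child(ren)
  node 9: 0 child(ren)
Matching nodes: [9]
Count of leaf nodes: 1


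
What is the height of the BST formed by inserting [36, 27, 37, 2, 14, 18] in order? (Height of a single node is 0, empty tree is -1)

Insertion order: [36, 27, 37, 2, 14, 18]
Tree (level-order array): [36, 27, 37, 2, None, None, None, None, 14, None, 18]
Compute height bottom-up (empty subtree = -1):
  height(18) = 1 + max(-1, -1) = 0
  height(14) = 1 + max(-1, 0) = 1
  height(2) = 1 + max(-1, 1) = 2
  height(27) = 1 + max(2, -1) = 3
  height(37) = 1 + max(-1, -1) = 0
  height(36) = 1 + max(3, 0) = 4
Height = 4


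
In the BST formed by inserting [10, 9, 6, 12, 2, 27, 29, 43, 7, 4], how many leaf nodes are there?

Tree built from: [10, 9, 6, 12, 2, 27, 29, 43, 7, 4]
Tree (level-order array): [10, 9, 12, 6, None, None, 27, 2, 7, None, 29, None, 4, None, None, None, 43]
Rule: A leaf has 0 children.
Per-node child counts:
  node 10: 2 child(ren)
  node 9: 1 child(ren)
  node 6: 2 child(ren)
  node 2: 1 child(ren)
  node 4: 0 child(ren)
  node 7: 0 child(ren)
  node 12: 1 child(ren)
  node 27: 1 child(ren)
  node 29: 1 child(ren)
  node 43: 0 child(ren)
Matching nodes: [4, 7, 43]
Count of leaf nodes: 3


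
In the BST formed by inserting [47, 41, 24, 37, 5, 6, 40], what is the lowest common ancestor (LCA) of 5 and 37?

Tree insertion order: [47, 41, 24, 37, 5, 6, 40]
Tree (level-order array): [47, 41, None, 24, None, 5, 37, None, 6, None, 40]
In a BST, the LCA of p=5, q=37 is the first node v on the
root-to-leaf path with p <= v <= q (go left if both < v, right if both > v).
Walk from root:
  at 47: both 5 and 37 < 47, go left
  at 41: both 5 and 37 < 41, go left
  at 24: 5 <= 24 <= 37, this is the LCA
LCA = 24


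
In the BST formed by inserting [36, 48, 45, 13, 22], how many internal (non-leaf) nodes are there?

Tree built from: [36, 48, 45, 13, 22]
Tree (level-order array): [36, 13, 48, None, 22, 45]
Rule: An internal node has at least one child.
Per-node child counts:
  node 36: 2 child(ren)
  node 13: 1 child(ren)
  node 22: 0 child(ren)
  node 48: 1 child(ren)
  node 45: 0 child(ren)
Matching nodes: [36, 13, 48]
Count of internal (non-leaf) nodes: 3


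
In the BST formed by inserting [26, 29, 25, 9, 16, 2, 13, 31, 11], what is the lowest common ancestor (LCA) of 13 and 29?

Tree insertion order: [26, 29, 25, 9, 16, 2, 13, 31, 11]
Tree (level-order array): [26, 25, 29, 9, None, None, 31, 2, 16, None, None, None, None, 13, None, 11]
In a BST, the LCA of p=13, q=29 is the first node v on the
root-to-leaf path with p <= v <= q (go left if both < v, right if both > v).
Walk from root:
  at 26: 13 <= 26 <= 29, this is the LCA
LCA = 26


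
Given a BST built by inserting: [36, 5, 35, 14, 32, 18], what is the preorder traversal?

Tree insertion order: [36, 5, 35, 14, 32, 18]
Tree (level-order array): [36, 5, None, None, 35, 14, None, None, 32, 18]
Preorder traversal: [36, 5, 35, 14, 32, 18]


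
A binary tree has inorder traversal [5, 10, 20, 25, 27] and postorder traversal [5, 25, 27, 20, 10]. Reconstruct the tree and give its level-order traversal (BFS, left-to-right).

Inorder:   [5, 10, 20, 25, 27]
Postorder: [5, 25, 27, 20, 10]
Algorithm: postorder visits root last, so walk postorder right-to-left;
each value is the root of the current inorder slice — split it at that
value, recurse on the right subtree first, then the left.
Recursive splits:
  root=10; inorder splits into left=[5], right=[20, 25, 27]
  root=20; inorder splits into left=[], right=[25, 27]
  root=27; inorder splits into left=[25], right=[]
  root=25; inorder splits into left=[], right=[]
  root=5; inorder splits into left=[], right=[]
Reconstructed level-order: [10, 5, 20, 27, 25]


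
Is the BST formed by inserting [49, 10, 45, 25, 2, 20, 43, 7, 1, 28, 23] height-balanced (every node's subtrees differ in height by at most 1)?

Tree (level-order array): [49, 10, None, 2, 45, 1, 7, 25, None, None, None, None, None, 20, 43, None, 23, 28]
Definition: a tree is height-balanced if, at every node, |h(left) - h(right)| <= 1 (empty subtree has height -1).
Bottom-up per-node check:
  node 1: h_left=-1, h_right=-1, diff=0 [OK], height=0
  node 7: h_left=-1, h_right=-1, diff=0 [OK], height=0
  node 2: h_left=0, h_right=0, diff=0 [OK], height=1
  node 23: h_left=-1, h_right=-1, diff=0 [OK], height=0
  node 20: h_left=-1, h_right=0, diff=1 [OK], height=1
  node 28: h_left=-1, h_right=-1, diff=0 [OK], height=0
  node 43: h_left=0, h_right=-1, diff=1 [OK], height=1
  node 25: h_left=1, h_right=1, diff=0 [OK], height=2
  node 45: h_left=2, h_right=-1, diff=3 [FAIL (|2--1|=3 > 1)], height=3
  node 10: h_left=1, h_right=3, diff=2 [FAIL (|1-3|=2 > 1)], height=4
  node 49: h_left=4, h_right=-1, diff=5 [FAIL (|4--1|=5 > 1)], height=5
Node 45 violates the condition: |2 - -1| = 3 > 1.
Result: Not balanced


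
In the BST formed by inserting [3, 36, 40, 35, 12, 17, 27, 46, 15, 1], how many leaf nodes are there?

Tree built from: [3, 36, 40, 35, 12, 17, 27, 46, 15, 1]
Tree (level-order array): [3, 1, 36, None, None, 35, 40, 12, None, None, 46, None, 17, None, None, 15, 27]
Rule: A leaf has 0 children.
Per-node child counts:
  node 3: 2 child(ren)
  node 1: 0 child(ren)
  node 36: 2 child(ren)
  node 35: 1 child(ren)
  node 12: 1 child(ren)
  node 17: 2 child(ren)
  node 15: 0 child(ren)
  node 27: 0 child(ren)
  node 40: 1 child(ren)
  node 46: 0 child(ren)
Matching nodes: [1, 15, 27, 46]
Count of leaf nodes: 4


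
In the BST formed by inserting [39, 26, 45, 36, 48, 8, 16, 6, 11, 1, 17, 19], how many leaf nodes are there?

Tree built from: [39, 26, 45, 36, 48, 8, 16, 6, 11, 1, 17, 19]
Tree (level-order array): [39, 26, 45, 8, 36, None, 48, 6, 16, None, None, None, None, 1, None, 11, 17, None, None, None, None, None, 19]
Rule: A leaf has 0 children.
Per-node child counts:
  node 39: 2 child(ren)
  node 26: 2 child(ren)
  node 8: 2 child(ren)
  node 6: 1 child(ren)
  node 1: 0 child(ren)
  node 16: 2 child(ren)
  node 11: 0 child(ren)
  node 17: 1 child(ren)
  node 19: 0 child(ren)
  node 36: 0 child(ren)
  node 45: 1 child(ren)
  node 48: 0 child(ren)
Matching nodes: [1, 11, 19, 36, 48]
Count of leaf nodes: 5


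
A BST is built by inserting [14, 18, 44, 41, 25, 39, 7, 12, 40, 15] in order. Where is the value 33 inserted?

Starting tree (level order): [14, 7, 18, None, 12, 15, 44, None, None, None, None, 41, None, 25, None, None, 39, None, 40]
Insertion path: 14 -> 18 -> 44 -> 41 -> 25 -> 39
Result: insert 33 as left child of 39
Final tree (level order): [14, 7, 18, None, 12, 15, 44, None, None, None, None, 41, None, 25, None, None, 39, 33, 40]


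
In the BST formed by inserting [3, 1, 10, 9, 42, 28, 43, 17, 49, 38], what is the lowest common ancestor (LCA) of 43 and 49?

Tree insertion order: [3, 1, 10, 9, 42, 28, 43, 17, 49, 38]
Tree (level-order array): [3, 1, 10, None, None, 9, 42, None, None, 28, 43, 17, 38, None, 49]
In a BST, the LCA of p=43, q=49 is the first node v on the
root-to-leaf path with p <= v <= q (go left if both < v, right if both > v).
Walk from root:
  at 3: both 43 and 49 > 3, go right
  at 10: both 43 and 49 > 10, go right
  at 42: both 43 and 49 > 42, go right
  at 43: 43 <= 43 <= 49, this is the LCA
LCA = 43


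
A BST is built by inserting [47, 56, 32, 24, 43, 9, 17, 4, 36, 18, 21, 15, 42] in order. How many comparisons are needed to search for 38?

Search path for 38: 47 -> 32 -> 43 -> 36 -> 42
Found: False
Comparisons: 5


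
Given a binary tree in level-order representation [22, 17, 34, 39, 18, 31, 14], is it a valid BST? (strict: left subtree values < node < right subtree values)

Level-order array: [22, 17, 34, 39, 18, 31, 14]
Validate using subtree bounds (lo, hi): at each node, require lo < value < hi,
then recurse left with hi=value and right with lo=value.
Preorder trace (stopping at first violation):
  at node 22 with bounds (-inf, +inf): OK
  at node 17 with bounds (-inf, 22): OK
  at node 39 with bounds (-inf, 17): VIOLATION
Node 39 violates its bound: not (-inf < 39 < 17).
Result: Not a valid BST


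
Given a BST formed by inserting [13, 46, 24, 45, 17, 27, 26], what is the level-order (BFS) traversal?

Tree insertion order: [13, 46, 24, 45, 17, 27, 26]
Tree (level-order array): [13, None, 46, 24, None, 17, 45, None, None, 27, None, 26]
BFS from the root, enqueuing left then right child of each popped node:
  queue [13] -> pop 13, enqueue [46], visited so far: [13]
  queue [46] -> pop 46, enqueue [24], visited so far: [13, 46]
  queue [24] -> pop 24, enqueue [17, 45], visited so far: [13, 46, 24]
  queue [17, 45] -> pop 17, enqueue [none], visited so far: [13, 46, 24, 17]
  queue [45] -> pop 45, enqueue [27], visited so far: [13, 46, 24, 17, 45]
  queue [27] -> pop 27, enqueue [26], visited so far: [13, 46, 24, 17, 45, 27]
  queue [26] -> pop 26, enqueue [none], visited so far: [13, 46, 24, 17, 45, 27, 26]
Result: [13, 46, 24, 17, 45, 27, 26]


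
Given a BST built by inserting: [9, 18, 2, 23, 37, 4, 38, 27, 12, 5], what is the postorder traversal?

Tree insertion order: [9, 18, 2, 23, 37, 4, 38, 27, 12, 5]
Tree (level-order array): [9, 2, 18, None, 4, 12, 23, None, 5, None, None, None, 37, None, None, 27, 38]
Postorder traversal: [5, 4, 2, 12, 27, 38, 37, 23, 18, 9]


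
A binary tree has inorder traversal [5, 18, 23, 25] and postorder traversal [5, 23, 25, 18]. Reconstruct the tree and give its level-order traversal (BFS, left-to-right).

Inorder:   [5, 18, 23, 25]
Postorder: [5, 23, 25, 18]
Algorithm: postorder visits root last, so walk postorder right-to-left;
each value is the root of the current inorder slice — split it at that
value, recurse on the right subtree first, then the left.
Recursive splits:
  root=18; inorder splits into left=[5], right=[23, 25]
  root=25; inorder splits into left=[23], right=[]
  root=23; inorder splits into left=[], right=[]
  root=5; inorder splits into left=[], right=[]
Reconstructed level-order: [18, 5, 25, 23]


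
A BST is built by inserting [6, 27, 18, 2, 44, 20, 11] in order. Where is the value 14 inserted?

Starting tree (level order): [6, 2, 27, None, None, 18, 44, 11, 20]
Insertion path: 6 -> 27 -> 18 -> 11
Result: insert 14 as right child of 11
Final tree (level order): [6, 2, 27, None, None, 18, 44, 11, 20, None, None, None, 14]


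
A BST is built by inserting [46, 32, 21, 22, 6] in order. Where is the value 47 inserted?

Starting tree (level order): [46, 32, None, 21, None, 6, 22]
Insertion path: 46
Result: insert 47 as right child of 46
Final tree (level order): [46, 32, 47, 21, None, None, None, 6, 22]


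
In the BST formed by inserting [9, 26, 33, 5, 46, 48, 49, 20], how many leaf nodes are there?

Tree built from: [9, 26, 33, 5, 46, 48, 49, 20]
Tree (level-order array): [9, 5, 26, None, None, 20, 33, None, None, None, 46, None, 48, None, 49]
Rule: A leaf has 0 children.
Per-node child counts:
  node 9: 2 child(ren)
  node 5: 0 child(ren)
  node 26: 2 child(ren)
  node 20: 0 child(ren)
  node 33: 1 child(ren)
  node 46: 1 child(ren)
  node 48: 1 child(ren)
  node 49: 0 child(ren)
Matching nodes: [5, 20, 49]
Count of leaf nodes: 3


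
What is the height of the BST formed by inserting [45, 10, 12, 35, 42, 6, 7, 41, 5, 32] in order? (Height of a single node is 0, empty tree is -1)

Insertion order: [45, 10, 12, 35, 42, 6, 7, 41, 5, 32]
Tree (level-order array): [45, 10, None, 6, 12, 5, 7, None, 35, None, None, None, None, 32, 42, None, None, 41]
Compute height bottom-up (empty subtree = -1):
  height(5) = 1 + max(-1, -1) = 0
  height(7) = 1 + max(-1, -1) = 0
  height(6) = 1 + max(0, 0) = 1
  height(32) = 1 + max(-1, -1) = 0
  height(41) = 1 + max(-1, -1) = 0
  height(42) = 1 + max(0, -1) = 1
  height(35) = 1 + max(0, 1) = 2
  height(12) = 1 + max(-1, 2) = 3
  height(10) = 1 + max(1, 3) = 4
  height(45) = 1 + max(4, -1) = 5
Height = 5


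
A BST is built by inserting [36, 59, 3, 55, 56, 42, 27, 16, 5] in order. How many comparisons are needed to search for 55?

Search path for 55: 36 -> 59 -> 55
Found: True
Comparisons: 3


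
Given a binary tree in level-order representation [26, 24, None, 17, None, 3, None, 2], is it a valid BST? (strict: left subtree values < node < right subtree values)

Level-order array: [26, 24, None, 17, None, 3, None, 2]
Validate using subtree bounds (lo, hi): at each node, require lo < value < hi,
then recurse left with hi=value and right with lo=value.
Preorder trace (stopping at first violation):
  at node 26 with bounds (-inf, +inf): OK
  at node 24 with bounds (-inf, 26): OK
  at node 17 with bounds (-inf, 24): OK
  at node 3 with bounds (-inf, 17): OK
  at node 2 with bounds (-inf, 3): OK
No violation found at any node.
Result: Valid BST


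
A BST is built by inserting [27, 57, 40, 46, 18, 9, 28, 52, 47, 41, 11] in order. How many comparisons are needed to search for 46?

Search path for 46: 27 -> 57 -> 40 -> 46
Found: True
Comparisons: 4


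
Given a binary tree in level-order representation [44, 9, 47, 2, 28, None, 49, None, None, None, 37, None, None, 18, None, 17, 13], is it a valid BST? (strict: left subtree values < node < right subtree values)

Level-order array: [44, 9, 47, 2, 28, None, 49, None, None, None, 37, None, None, 18, None, 17, 13]
Validate using subtree bounds (lo, hi): at each node, require lo < value < hi,
then recurse left with hi=value and right with lo=value.
Preorder trace (stopping at first violation):
  at node 44 with bounds (-inf, +inf): OK
  at node 9 with bounds (-inf, 44): OK
  at node 2 with bounds (-inf, 9): OK
  at node 28 with bounds (9, 44): OK
  at node 37 with bounds (28, 44): OK
  at node 18 with bounds (28, 37): VIOLATION
Node 18 violates its bound: not (28 < 18 < 37).
Result: Not a valid BST


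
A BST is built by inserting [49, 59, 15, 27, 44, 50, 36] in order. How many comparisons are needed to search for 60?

Search path for 60: 49 -> 59
Found: False
Comparisons: 2
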